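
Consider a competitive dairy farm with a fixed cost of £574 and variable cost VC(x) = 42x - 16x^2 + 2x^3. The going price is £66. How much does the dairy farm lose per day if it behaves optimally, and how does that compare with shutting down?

AVC = 42 - 16x + 2x^2; min AVC = £10 at x = 4. Since P = £66 ≥ min AVC, the firm produces.
MC = 42 - 32x + 6x^2. Setting P = MC and taking the root on the rising branch gives x* = 6.
TR = 66·6 = 396. TC = 574 + 108 = 682. Profit = 396 − 682 = -£286.
By producing, the firm covers all variable cost plus £288 of fixed cost; shutting down would lose the full £574.

Profit = -£286 at x = 6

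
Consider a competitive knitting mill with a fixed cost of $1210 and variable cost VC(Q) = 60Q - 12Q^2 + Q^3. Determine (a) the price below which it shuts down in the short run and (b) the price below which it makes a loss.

Shutdown price = $24; break-even price = $159

Shutdown price = min AVC. AVC = 60 - 12Q + Q^2, with vertex at Q = 6 and minimum $24.
ATC = 1210/Q + 60 - 12Q + Q^2. Setting dATC/dQ = −1210/Q^2 − 12 + 2Q = 0 gives Q = 11 (since 2·11^3 − 12·11^2 = 1210).
min ATC = 1210/11 + 60 − 12·11 + 11^2 = $159. That is the break-even price.
Between these two prices the firm operates at a loss; above $159 it earns a profit.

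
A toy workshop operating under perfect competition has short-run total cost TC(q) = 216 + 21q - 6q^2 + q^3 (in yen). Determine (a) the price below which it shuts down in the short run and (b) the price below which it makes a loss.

Shutdown price = ¥12; break-even price = ¥57

Shutdown price = min AVC. AVC = 21 - 6q + q^2, with vertex at q = 3 and minimum ¥12.
ATC = 216/q + 21 - 6q + q^2. Setting dATC/dq = −216/q^2 − 6 + 2q = 0 gives q = 6 (since 2·6^3 − 6·6^2 = 216).
min ATC = 216/6 + 21 − 6·6 + 6^2 = ¥57. That is the break-even price.
Between these two prices the firm operates at a loss; above ¥57 it earns a profit.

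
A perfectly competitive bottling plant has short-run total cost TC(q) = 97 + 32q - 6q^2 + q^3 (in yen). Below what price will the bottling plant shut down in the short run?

¥23 per unit

The shutdown price is the minimum of AVC. VC = 32q - 6q^2 + q^3, so AVC = 32 - 6q + q^2.
dAVC/dq = -6 + 2q = 0 gives q = 3. min AVC = 32 - 6·3 + 3^2 = 23.
So the shutdown price is ¥23.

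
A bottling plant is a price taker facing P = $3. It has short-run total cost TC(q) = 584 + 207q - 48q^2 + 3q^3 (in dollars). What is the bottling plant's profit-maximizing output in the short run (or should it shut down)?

From TC, MC = TC'(q) = 207 - 96q + 9q^2 and AVC = VC/q = 207 - 48q + 3q^2.
AVC hits its minimum where MC = AVC, at q = 8, giving min AVC = 207 - 48·8 + 3·8^2 = $15.
P = $3 lies below min AVC = $15; no output level covers variable cost.
The firm minimizes its loss by shutting down and losing only its fixed cost of $584.

Shut down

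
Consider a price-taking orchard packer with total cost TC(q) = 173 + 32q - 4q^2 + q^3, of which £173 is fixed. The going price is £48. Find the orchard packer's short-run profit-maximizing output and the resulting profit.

Profit = -£109 at q = 4

AVC = 32 - 4q + q^2; min AVC = £28 at q = 2. Since P = £48 ≥ min AVC, the firm produces.
MC = 32 - 8q + 3q^2. Setting P = MC and taking the root on the rising branch gives q* = 4.
TR = 48·4 = 192. TC = 173 + 128 = 301. Profit = 192 − 301 = -£109.
By producing, the firm covers all variable cost plus £64 of fixed cost; shutting down would lose the full £173.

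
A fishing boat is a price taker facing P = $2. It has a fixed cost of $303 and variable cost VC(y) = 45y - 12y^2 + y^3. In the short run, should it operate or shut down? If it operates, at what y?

Strip out fixed cost: VC = 45y - 12y^2 + y^3. Then AVC = 45 - 12y + y^2 and MC = 45 - 24y + 3y^2.
AVC hits its minimum where MC = AVC, at y = 6, giving min AVC = 45 - 12·6 + 6^2 = $9.
P = $2 lies below min AVC = $9; no output level covers variable cost.
The firm minimizes its loss by shutting down and losing only its fixed cost of $303.

Shut down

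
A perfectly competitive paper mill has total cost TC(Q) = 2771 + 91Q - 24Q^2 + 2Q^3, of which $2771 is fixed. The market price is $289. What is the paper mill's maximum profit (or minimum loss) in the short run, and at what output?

Profit = -$351 at Q = 11

AVC = 91 - 24Q + 2Q^2; min AVC = $19 at Q = 6. Since P = $289 ≥ min AVC, the firm produces.
With MC = 91 - 48Q + 6Q^2, P = MC on the upward-sloping part at Q* = 11.
TR = 289·11 = 3179. TC = 2771 + 759 = 3530. Profit = 3179 − 3530 = -$351.
Shutting down would mean losing the fixed cost of $2771, so operating at a loss of $351 is better by $2420.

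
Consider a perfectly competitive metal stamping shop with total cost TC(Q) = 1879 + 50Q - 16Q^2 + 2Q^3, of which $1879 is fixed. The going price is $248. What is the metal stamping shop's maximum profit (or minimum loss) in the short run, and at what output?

Profit = -$259 at Q = 9

AVC = 50 - 16Q + 2Q^2 has its minimum $18 at Q = 4; price $248 clears that bar, so the firm operates.
MC = 50 - 32Q + 6Q^2. Setting P = MC and taking the root on the rising branch gives Q* = 9.
TR = 248·9 = 2232. TC = 1879 + 612 = 2491. Profit = 2232 − 2491 = -$259.
By producing, the firm covers all variable cost plus $1620 of fixed cost; shutting down would lose the full $1879.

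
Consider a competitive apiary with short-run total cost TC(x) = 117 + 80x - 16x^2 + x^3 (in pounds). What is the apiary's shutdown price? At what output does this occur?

The firm shuts down when price falls below the minimum of average variable cost. AVC = VC/x = 80 - 16x + x^2.
At the minimum of AVC, MC = AVC. MC = 80 - 32x + 3x^2; setting MC = AVC gives 2x^2 - 16x = 0, so x = 8. min AVC = 16.
For P < £16 the firm produces nothing.

£16 per unit, at x = 8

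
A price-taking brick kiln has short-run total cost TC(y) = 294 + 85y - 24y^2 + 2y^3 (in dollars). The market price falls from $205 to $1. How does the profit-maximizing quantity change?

AVC = 85 - 24y + 2y^2, minimized at y = 6 where min AVC = $13. MC = 85 - 48y + 6y^2.
With P = $205 above the shutdown price, P = MC gives y = 10.
At P = $1 < min AVC = $13, price no longer covers variable cost at any output, so the firm shuts down: y = 0.

Output falls from 10 to 0 (the firm shuts down)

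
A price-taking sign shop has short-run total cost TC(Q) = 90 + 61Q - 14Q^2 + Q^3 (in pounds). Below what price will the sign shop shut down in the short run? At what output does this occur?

£12 per unit, at Q = 7

Short-run supply begins at min AVC. From VC = 61Q - 14Q^2 + Q^3, AVC = 61 - 14Q + Q^2.
At the minimum of AVC, MC = AVC. MC = 61 - 28Q + 3Q^2; setting MC = AVC gives 2Q^2 - 14Q = 0, so Q = 7. min AVC = 12.
The firm shuts down for any P below £12.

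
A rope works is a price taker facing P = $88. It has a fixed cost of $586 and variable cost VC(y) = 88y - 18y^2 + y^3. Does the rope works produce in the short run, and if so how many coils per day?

Produce at y = 12

Variable cost is VC = 88y - 18y^2 + y^3, so AVC = VC/y = 88 - 18y + y^2 and MC = dTC/dy = 88 - 36y + 3y^2.
The AVC parabola has its vertex at y = 18/2 = 9, where AVC = 88 - 18·9 + 9^2 = $7.
Because $88 ≥ $7, revenue can cover variable cost; the firm operates.
Solving P = MC: -36y + 3y^2 = 0 ⇒ y = 0 or 12. On the upward-sloping branch, y* = 12.
Check: AVC at y = 12 is $16 ≤ P, so revenue covers variable cost.
Profit = P·y − TC = 88·12 − 778 = $278.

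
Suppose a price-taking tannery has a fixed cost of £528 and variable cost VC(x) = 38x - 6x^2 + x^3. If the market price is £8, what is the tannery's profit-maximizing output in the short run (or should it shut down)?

From TC, MC = TC'(x) = 38 - 12x + 3x^2 and AVC = VC/x = 38 - 6x + x^2.
AVC is minimized where dAVC/dx = -6 + 2x = 0, at x = 3; min AVC = 38 - 6·3 + 3^2 = £29.
P = £8 lies below min AVC = £29; no output level covers variable cost.
Best response: produce nothing and absorb the £528 fixed cost.

Shut down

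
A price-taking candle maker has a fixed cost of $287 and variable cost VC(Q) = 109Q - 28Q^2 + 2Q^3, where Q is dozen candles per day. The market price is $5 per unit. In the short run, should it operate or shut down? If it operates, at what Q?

Shut down

Strip out fixed cost: VC = 109Q - 28Q^2 + 2Q^3. Then AVC = 109 - 28Q + 2Q^2 and MC = 109 - 56Q + 6Q^2.
The AVC parabola has its vertex at Q = 28/4 = 7, where AVC = 109 - 28·7 + 2·7^2 = $11.
With P < min AVC ($5 < $11), every unit sold adds to the loss.
The firm minimizes its loss by shutting down and losing only its fixed cost of $287.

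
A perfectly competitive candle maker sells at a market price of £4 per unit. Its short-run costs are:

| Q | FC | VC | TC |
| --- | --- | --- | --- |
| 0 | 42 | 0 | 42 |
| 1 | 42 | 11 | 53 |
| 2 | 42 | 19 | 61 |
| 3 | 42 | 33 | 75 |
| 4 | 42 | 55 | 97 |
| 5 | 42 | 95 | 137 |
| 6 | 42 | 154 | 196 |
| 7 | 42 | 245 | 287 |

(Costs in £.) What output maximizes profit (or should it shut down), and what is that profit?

Q = 0 (shut down); profit = -£42

Tabulate TR − TC: Q=0: -42; Q=1: -49; Q=2: -53; Q=3: -63; Q=4: -81; Q=5: -117; Q=6: -172; Q=7: -259.
Profit is highest at Q = 0. Equivalently, the lowest AVC in the table is 19/2 ≈ £9.50 at Q = 2, and P = £4 falls below it — price never covers variable cost, so the firm shuts down and loses only its fixed cost.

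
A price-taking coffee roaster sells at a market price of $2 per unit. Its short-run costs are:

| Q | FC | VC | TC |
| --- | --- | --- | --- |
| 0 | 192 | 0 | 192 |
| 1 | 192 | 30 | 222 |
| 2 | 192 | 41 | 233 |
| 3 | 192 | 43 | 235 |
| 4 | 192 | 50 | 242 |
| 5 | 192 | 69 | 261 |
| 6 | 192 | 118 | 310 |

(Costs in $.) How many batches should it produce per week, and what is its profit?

Q = 0 (shut down); profit = -$192

Profit at each row (π = 2Q − TC): Q=0: -192; Q=1: -220; Q=2: -229; Q=3: -229; Q=4: -234; Q=5: -251; Q=6: -298.
Profit is highest at Q = 0. Equivalently, the lowest AVC in the table is 50/4 ≈ $12.50 at Q = 4, and P = $2 falls below it — price never covers variable cost, so the firm shuts down and loses only its fixed cost.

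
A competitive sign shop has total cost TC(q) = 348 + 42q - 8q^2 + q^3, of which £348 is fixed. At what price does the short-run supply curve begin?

The firm shuts down when price falls below the minimum of average variable cost. AVC = VC/q = 42 - 8q + q^2.
dAVC/dq = -8 + 2q = 0 gives q = 4. min AVC = 42 - 8·4 + 4^2 = 26.
The firm shuts down for any P below £26.

£26 per unit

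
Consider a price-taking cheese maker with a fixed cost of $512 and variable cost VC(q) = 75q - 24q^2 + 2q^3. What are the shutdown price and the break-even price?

AVC = 75 - 24q + 2q^2; minimized at q = 6, giving min AVC = $3. That is the shutdown price.
ATC = 512/q + 75 - 24q + 2q^2. Setting dATC/dq = −512/q^2 − 24 + 4q = 0 gives q = 8 (since 4·8^3 − 24·8^2 = 512).
min ATC = 512/8 + 75 − 24·8 + 2·8^2 = $75. That is the break-even price.
Between these two prices the firm operates at a loss; above $75 it earns a profit.

Shutdown price = $3; break-even price = $75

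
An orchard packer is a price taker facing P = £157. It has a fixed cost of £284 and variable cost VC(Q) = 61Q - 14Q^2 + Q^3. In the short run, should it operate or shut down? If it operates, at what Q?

Variable cost is VC = 61Q - 14Q^2 + Q^3, so AVC = VC/Q = 61 - 14Q + Q^2 and MC = dTC/dQ = 61 - 28Q + 3Q^2.
AVC hits its minimum where MC = AVC, at Q = 7, giving min AVC = 61 - 14·7 + 7^2 = £12.
Because £157 ≥ £12, revenue can cover variable cost; the firm operates.
Set P = MC: 157 = 61 - 28Q + 3Q^2 → -96 - 28Q + 3Q^2 = 0. The roots are Q = -8/3 and Q = 12; the profit-maximizing output is on the rising part of MC, so Q* = 12.
Check: AVC at Q = 12 is £37 ≤ P, so revenue covers variable cost.
Profit = P·Q − TC = 157·12 − 728 = £1156.

Produce at Q = 12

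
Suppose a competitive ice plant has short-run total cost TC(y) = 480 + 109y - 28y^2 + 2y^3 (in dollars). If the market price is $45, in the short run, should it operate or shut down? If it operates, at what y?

Strip out fixed cost: VC = 109y - 28y^2 + 2y^3. Then AVC = 109 - 28y + 2y^2 and MC = 109 - 56y + 6y^2.
The AVC parabola has its vertex at y = 28/4 = 7, where AVC = 109 - 28·7 + 2·7^2 = $11.
Since P = $45 ≥ min AVC = $11, price covers variable cost and the firm should produce.
Set P = MC: 45 = 109 - 56y + 6y^2 → 64 - 56y + 6y^2 = 0. The roots are y = 4/3 and y = 8; the profit-maximizing output is on the rising part of MC, so y* = 8.
Check: AVC at y = 8 is $13 ≤ P, so revenue covers variable cost.
Profit = P·y − TC = 45·8 − 584 = -$224, a loss, but smaller than the $480 fixed cost the firm would lose by shutting down.

Produce at y = 8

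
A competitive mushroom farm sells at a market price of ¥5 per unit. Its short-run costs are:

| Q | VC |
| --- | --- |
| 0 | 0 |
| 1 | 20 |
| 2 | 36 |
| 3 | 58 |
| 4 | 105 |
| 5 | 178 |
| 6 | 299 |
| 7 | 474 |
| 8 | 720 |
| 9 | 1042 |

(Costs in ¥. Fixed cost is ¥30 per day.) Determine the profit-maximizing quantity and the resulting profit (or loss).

Profit at each row (π = 5Q − TC): Q=0: -30; Q=1: -45; Q=2: -56; Q=3: -73; Q=4: -115; Q=5: -183; Q=6: -299; Q=7: -469; Q=8: -710; Q=9: -1027.
Profit is highest at Q = 0. Equivalently, the lowest AVC in the table is 36/2 ≈ ¥18 at Q = 2, and P = ¥5 falls below it — price never covers variable cost, so the firm shuts down and loses only its fixed cost.

Q = 0 (shut down); profit = -¥30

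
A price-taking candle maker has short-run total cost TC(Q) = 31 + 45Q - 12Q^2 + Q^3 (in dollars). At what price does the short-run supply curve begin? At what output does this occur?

$9 per unit, at Q = 6

Short-run supply begins at min AVC. From VC = 45Q - 12Q^2 + Q^3, AVC = 45 - 12Q + Q^2.
dAVC/dQ = -12 + 2Q = 0 gives Q = 6. min AVC = 45 - 12·6 + 6^2 = 9.
For P < $9 the firm produces nothing.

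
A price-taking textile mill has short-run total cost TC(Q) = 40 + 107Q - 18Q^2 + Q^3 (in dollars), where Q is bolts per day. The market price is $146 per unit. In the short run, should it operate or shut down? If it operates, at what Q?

Strip out fixed cost: VC = 107Q - 18Q^2 + Q^3. Then AVC = 107 - 18Q + Q^2 and MC = 107 - 36Q + 3Q^2.
The AVC parabola has its vertex at Q = 18/2 = 9, where AVC = 107 - 18·9 + 9^2 = $26.
Because $146 ≥ $26, revenue can cover variable cost; the firm operates.
Solving P = MC: -39 - 36Q + 3Q^2 = 0 ⇒ Q = -1 or 13. On the upward-sloping branch, Q* = 13.
Check: AVC at Q = 13 is $42 ≤ P, so revenue covers variable cost.
Profit = P·Q − TC = 146·13 − 586 = $1312.

Produce at Q = 13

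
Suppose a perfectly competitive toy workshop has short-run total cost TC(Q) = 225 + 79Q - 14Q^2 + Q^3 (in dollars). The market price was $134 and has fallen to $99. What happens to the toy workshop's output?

MC = 79 - 28Q + 3Q^2; the shutdown threshold is min AVC = $30 (at Q = 7).
With P = $134 above the shutdown price, P = MC gives Q = 11.
At P = $99 ≥ min AVC, set P = MC: Q = 10. The firm stays open but cuts output.

Output falls from 11 to 10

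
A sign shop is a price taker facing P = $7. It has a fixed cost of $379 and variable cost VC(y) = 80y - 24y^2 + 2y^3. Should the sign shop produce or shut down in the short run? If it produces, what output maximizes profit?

Shut down

From TC, MC = TC'(y) = 80 - 48y + 6y^2 and AVC = VC/y = 80 - 24y + 2y^2.
AVC hits its minimum where MC = AVC, at y = 6, giving min AVC = 80 - 24·6 + 2·6^2 = $8.
P = $7 lies below min AVC = $8; no output level covers variable cost.
Shutting down limits the loss to fixed cost, $379.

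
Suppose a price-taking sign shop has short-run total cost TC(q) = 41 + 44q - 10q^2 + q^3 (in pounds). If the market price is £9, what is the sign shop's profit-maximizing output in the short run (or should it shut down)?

From TC, MC = TC'(q) = 44 - 20q + 3q^2 and AVC = VC/q = 44 - 10q + q^2.
The AVC parabola has its vertex at q = 10/2 = 5, where AVC = 44 - 10·5 + 5^2 = £19.
Since P = £9 < min AVC = £19, price fails to cover variable cost at any output.
Shutting down limits the loss to fixed cost, £41.

Shut down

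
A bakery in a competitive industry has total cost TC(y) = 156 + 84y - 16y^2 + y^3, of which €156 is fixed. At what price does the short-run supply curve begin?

€20 per unit

Short-run supply begins at min AVC. From VC = 84y - 16y^2 + y^3, AVC = 84 - 16y + y^2.
dAVC/dy = -16 + 2y = 0 gives y = 8. min AVC = 84 - 16·8 + 8^2 = 20.
So the shutdown price is €20.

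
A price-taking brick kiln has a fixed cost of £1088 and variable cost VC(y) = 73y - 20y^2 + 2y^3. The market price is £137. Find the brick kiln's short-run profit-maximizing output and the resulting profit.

Profit = -£320 at y = 8

AVC = 73 - 20y + 2y^2; min AVC = £23 at y = 5. Since P = £137 ≥ min AVC, the firm produces.
MC = 73 - 40y + 6y^2. Setting P = MC and taking the root on the rising branch gives y* = 8.
TR = 137·8 = 1096. TC = 1088 + 328 = 1416. Profit = 1096 − 1416 = -£320.
Shutting down would mean losing the fixed cost of £1088, so operating at a loss of £320 is better by £768.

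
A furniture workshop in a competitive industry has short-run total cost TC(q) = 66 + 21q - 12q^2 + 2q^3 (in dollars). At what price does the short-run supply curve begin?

The firm shuts down when price falls below the minimum of average variable cost. AVC = VC/q = 21 - 12q + 2q^2.
dAVC/dq = -12 + 4q = 0 gives q = 3. min AVC = 21 - 12·3 + 2·3^2 = 3.
The firm shuts down for any P below $3.

$3 per unit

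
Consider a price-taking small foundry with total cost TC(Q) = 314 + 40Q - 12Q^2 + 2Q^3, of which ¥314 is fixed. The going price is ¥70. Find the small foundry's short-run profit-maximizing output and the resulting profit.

Profit = -¥114 at Q = 5

AVC = 40 - 12Q + 2Q^2; min AVC = ¥22 at Q = 3. Since P = ¥70 ≥ min AVC, the firm produces.
With MC = 40 - 24Q + 6Q^2, P = MC on the upward-sloping part at Q* = 5.
TR = 70·5 = 350. TC = 314 + 150 = 464. Profit = 350 − 464 = -¥114.
By producing, the firm covers all variable cost plus ¥200 of fixed cost; shutting down would lose the full ¥314.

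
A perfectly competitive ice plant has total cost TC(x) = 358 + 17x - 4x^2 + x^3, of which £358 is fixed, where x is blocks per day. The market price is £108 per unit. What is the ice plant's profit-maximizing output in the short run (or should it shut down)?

Produce at x = 7

Strip out fixed cost: VC = 17x - 4x^2 + x^3. Then AVC = 17 - 4x + x^2 and MC = 17 - 8x + 3x^2.
The AVC parabola has its vertex at x = 4/2 = 2, where AVC = 17 - 4·2 + 2^2 = £13.
P = £108 exceeds min AVC = £13, so the firm stays open.
P = MC gives -91 - 8x + 3x^2 = 0, with roots -13/3 and 7. Take the larger (rising MC): x* = 7.
Check: AVC at x = 7 is £38 ≤ P, so revenue covers variable cost.
Profit = P·x − TC = 108·7 − 624 = £132.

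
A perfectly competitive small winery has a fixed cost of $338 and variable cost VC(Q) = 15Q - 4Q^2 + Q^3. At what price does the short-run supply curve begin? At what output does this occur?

Short-run supply begins at min AVC. From VC = 15Q - 4Q^2 + Q^3, AVC = 15 - 4Q + Q^2.
dAVC/dQ = -4 + 2Q = 0 gives Q = 2. min AVC = 15 - 4·2 + 2^2 = 11.
So the shutdown price is $11.

$11 per unit, at Q = 2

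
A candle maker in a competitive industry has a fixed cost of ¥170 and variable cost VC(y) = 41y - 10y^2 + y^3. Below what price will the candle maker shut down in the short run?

¥16 per unit

The shutdown price is the minimum of AVC. VC = 41y - 10y^2 + y^3, so AVC = 41 - 10y + y^2.
At the minimum of AVC, MC = AVC. MC = 41 - 20y + 3y^2; setting MC = AVC gives 2y^2 - 10y = 0, so y = 5. min AVC = 16.
The firm shuts down for any P below ¥16.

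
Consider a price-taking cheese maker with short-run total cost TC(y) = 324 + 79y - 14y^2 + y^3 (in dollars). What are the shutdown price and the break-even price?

Shutdown price = $30; break-even price = $70

AVC = 79 - 14y + y^2; minimized at y = 7, giving min AVC = $30. That is the shutdown price.
ATC = 324/y + 79 - 14y + y^2. Setting dATC/dy = −324/y^2 − 14 + 2y = 0 gives y = 9 (since 2·9^3 − 14·9^2 = 324).
min ATC = 324/9 + 79 − 14·9 + 9^2 = $70. That is the break-even price.
Between these two prices the firm operates at a loss; above $70 it earns a profit.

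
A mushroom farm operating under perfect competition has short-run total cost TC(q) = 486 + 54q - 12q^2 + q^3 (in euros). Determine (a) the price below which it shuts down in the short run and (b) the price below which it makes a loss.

AVC = 54 - 12q + q^2; minimized at q = 6, giving min AVC = €18. That is the shutdown price.
ATC = 486/q + 54 - 12q + q^2. Setting dATC/dq = −486/q^2 − 12 + 2q = 0 gives q = 9 (since 2·9^3 − 12·9^2 = 486).
min ATC = 486/9 + 54 − 12·9 + 9^2 = €81. That is the break-even price.
For €18 ≤ P < €81 the firm produces at a loss; below €18 it shuts down.

Shutdown price = €18; break-even price = €81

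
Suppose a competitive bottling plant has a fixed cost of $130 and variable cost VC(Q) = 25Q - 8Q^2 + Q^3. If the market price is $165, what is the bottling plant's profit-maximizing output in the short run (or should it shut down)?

Produce at Q = 10

Strip out fixed cost: VC = 25Q - 8Q^2 + Q^3. Then AVC = 25 - 8Q + Q^2 and MC = 25 - 16Q + 3Q^2.
The AVC parabola has its vertex at Q = 8/2 = 4, where AVC = 25 - 8·4 + 4^2 = $9.
P = $165 exceeds min AVC = $9, so the firm stays open.
Solving P = MC: -140 - 16Q + 3Q^2 = 0 ⇒ Q = -14/3 or 10. On the upward-sloping branch, Q* = 10.
Check: AVC at Q = 10 is $45 ≤ P, so revenue covers variable cost.
Profit = P·Q − TC = 165·10 − 580 = $1070.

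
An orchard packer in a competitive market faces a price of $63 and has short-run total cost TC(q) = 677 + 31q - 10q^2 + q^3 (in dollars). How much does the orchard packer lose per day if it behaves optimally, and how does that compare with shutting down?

Profit = -$293 at q = 8

AVC = 31 - 10q + q^2; min AVC = $6 at q = 5. Since P = $63 ≥ min AVC, the firm produces.
With MC = 31 - 20q + 3q^2, P = MC on the upward-sloping part at q* = 8.
TR = 63·8 = 504. TC = 677 + 120 = 797. Profit = 504 − 797 = -$293.
That loss of $293 beats the $677 the firm would lose by shutting down; producing recovers $384 of fixed cost.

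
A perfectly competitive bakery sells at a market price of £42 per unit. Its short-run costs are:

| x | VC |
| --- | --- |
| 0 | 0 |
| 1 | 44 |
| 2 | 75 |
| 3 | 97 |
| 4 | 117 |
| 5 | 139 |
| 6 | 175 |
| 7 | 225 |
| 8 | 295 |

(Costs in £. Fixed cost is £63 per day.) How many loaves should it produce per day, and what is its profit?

Profit at each row (π = 42x − TC): x=0: -63; x=1: -65; x=2: -54; x=3: -34; x=4: -12; x=5: 8; x=6: 14; x=7: 6; x=8: -22.
Profit is maximized at x = 6. AVC there is 175/6 = £29.17 ≤ P, so producing beats shutting down (which would give -£63).

x = 6; profit = £14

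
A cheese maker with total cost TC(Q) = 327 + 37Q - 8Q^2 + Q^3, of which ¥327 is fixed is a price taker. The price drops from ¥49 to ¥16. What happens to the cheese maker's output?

AVC = 37 - 8Q + Q^2, minimized at Q = 4 where min AVC = ¥21. MC = 37 - 16Q + 3Q^2.
At P = ¥49 ≥ min AVC, set P = MC on the rising branch: Q = 6.
At P = ¥16 < min AVC = ¥21, price no longer covers variable cost at any output, so the firm shuts down: Q = 0.

Output falls from 6 to 0 (the firm shuts down)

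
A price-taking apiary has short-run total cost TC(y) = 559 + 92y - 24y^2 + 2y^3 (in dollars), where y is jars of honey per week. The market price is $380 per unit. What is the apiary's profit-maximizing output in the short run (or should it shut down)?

Variable cost is VC = 92y - 24y^2 + 2y^3, so AVC = VC/y = 92 - 24y + 2y^2 and MC = dTC/dy = 92 - 48y + 6y^2.
AVC hits its minimum where MC = AVC, at y = 6, giving min AVC = 92 - 24·6 + 2·6^2 = $20.
P = $380 exceeds min AVC = $20, so the firm stays open.
P = MC gives -288 - 48y + 6y^2 = 0, with roots -4 and 12. Take the larger (rising MC): y* = 12.
Check: AVC at y = 12 is $92 ≤ P, so revenue covers variable cost.
Profit = P·y − TC = 380·12 − 1663 = $2897.

Produce at y = 12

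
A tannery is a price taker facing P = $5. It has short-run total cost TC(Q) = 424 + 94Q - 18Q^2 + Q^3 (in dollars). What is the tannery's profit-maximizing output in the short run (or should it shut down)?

From TC, MC = TC'(Q) = 94 - 36Q + 3Q^2 and AVC = VC/Q = 94 - 18Q + Q^2.
The AVC parabola has its vertex at Q = 18/2 = 9, where AVC = 94 - 18·9 + 9^2 = $13.
P = $5 lies below min AVC = $13; no output level covers variable cost.
The firm minimizes its loss by shutting down and losing only its fixed cost of $424.

Shut down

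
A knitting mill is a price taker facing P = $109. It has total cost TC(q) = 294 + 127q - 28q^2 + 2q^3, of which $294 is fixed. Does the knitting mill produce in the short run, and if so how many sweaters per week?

Variable cost is VC = 127q - 28q^2 + 2q^3, so AVC = VC/q = 127 - 28q + 2q^2 and MC = dTC/dq = 127 - 56q + 6q^2.
The AVC parabola has its vertex at q = 28/4 = 7, where AVC = 127 - 28·7 + 2·7^2 = $29.
Because $109 ≥ $29, revenue can cover variable cost; the firm operates.
Solving P = MC: 18 - 56q + 6q^2 = 0 ⇒ q = 1/3 or 9. On the upward-sloping branch, q* = 9.
Check: AVC at q = 9 is $37 ≤ P, so revenue covers variable cost.
Profit = P·q − TC = 109·9 − 627 = $354.

Produce at q = 9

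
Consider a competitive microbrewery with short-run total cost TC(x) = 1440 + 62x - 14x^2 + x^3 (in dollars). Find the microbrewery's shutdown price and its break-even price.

Shutdown price = $13; break-even price = $158

Shutdown price = min AVC. AVC = 62 - 14x + x^2, with vertex at x = 7 and minimum $13.
ATC = 1440/x + 62 - 14x + x^2. Setting dATC/dx = −1440/x^2 − 14 + 2x = 0 gives x = 12 (since 2·12^3 − 14·12^2 = 1440).
min ATC = 1440/12 + 62 − 14·12 + 12^2 = $158. That is the break-even price.
Between these two prices the firm operates at a loss; above $158 it earns a profit.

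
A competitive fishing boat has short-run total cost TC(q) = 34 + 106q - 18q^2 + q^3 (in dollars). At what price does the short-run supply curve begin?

$25 per unit

The shutdown price is the minimum of AVC. VC = 106q - 18q^2 + q^3, so AVC = 106 - 18q + q^2.
dAVC/dq = -18 + 2q = 0 gives q = 9. min AVC = 106 - 18·9 + 9^2 = 25.
For P < $25 the firm produces nothing.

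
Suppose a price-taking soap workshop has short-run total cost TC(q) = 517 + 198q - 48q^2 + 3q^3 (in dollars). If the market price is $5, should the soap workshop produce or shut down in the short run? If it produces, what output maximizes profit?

Variable cost is VC = 198q - 48q^2 + 3q^3, so AVC = VC/q = 198 - 48q + 3q^2 and MC = dTC/dq = 198 - 96q + 9q^2.
AVC hits its minimum where MC = AVC, at q = 8, giving min AVC = 198 - 48·8 + 3·8^2 = $6.
Since P = $5 < min AVC = $6, price fails to cover variable cost at any output.
The firm minimizes its loss by shutting down and losing only its fixed cost of $517.

Shut down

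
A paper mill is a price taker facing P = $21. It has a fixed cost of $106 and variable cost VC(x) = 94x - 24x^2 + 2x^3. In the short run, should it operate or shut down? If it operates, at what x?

Shut down

From TC, MC = TC'(x) = 94 - 48x + 6x^2 and AVC = VC/x = 94 - 24x + 2x^2.
AVC is minimized where dAVC/dx = -24 + 4x = 0, at x = 6; min AVC = 94 - 24·6 + 2·6^2 = $22.
Since P = $21 < min AVC = $22, price fails to cover variable cost at any output.
Shutting down limits the loss to fixed cost, $106.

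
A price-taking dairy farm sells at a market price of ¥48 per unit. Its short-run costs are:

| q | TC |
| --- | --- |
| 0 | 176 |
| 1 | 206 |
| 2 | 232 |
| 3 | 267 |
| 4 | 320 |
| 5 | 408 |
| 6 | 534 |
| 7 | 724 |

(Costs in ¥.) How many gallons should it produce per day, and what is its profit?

q = 3; profit = -¥123

Profit at each row (π = 48q − TC): q=0: -176; q=1: -158; q=2: -136; q=3: -123; q=4: -128; q=5: -168; q=6: -246; q=7: -388.
Profit is maximized at q = 3. AVC there is 91/3 = ¥30.33 ≤ P, so producing beats shutting down (which would give -¥176).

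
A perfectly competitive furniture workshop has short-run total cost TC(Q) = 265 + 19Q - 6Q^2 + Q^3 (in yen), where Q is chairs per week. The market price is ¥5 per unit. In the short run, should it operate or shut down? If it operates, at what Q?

Shut down

Variable cost is VC = 19Q - 6Q^2 + Q^3, so AVC = VC/Q = 19 - 6Q + Q^2 and MC = dTC/dQ = 19 - 12Q + 3Q^2.
AVC is minimized where dAVC/dQ = -6 + 2Q = 0, at Q = 3; min AVC = 19 - 6·3 + 3^2 = ¥10.
Since P = ¥5 < min AVC = ¥10, price fails to cover variable cost at any output.
Best response: produce nothing and absorb the ¥265 fixed cost.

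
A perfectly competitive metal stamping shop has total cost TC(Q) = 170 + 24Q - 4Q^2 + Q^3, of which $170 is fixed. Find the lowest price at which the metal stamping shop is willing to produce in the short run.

$20 per unit

The firm shuts down when price falls below the minimum of average variable cost. AVC = VC/Q = 24 - 4Q + Q^2.
dAVC/dQ = -4 + 2Q = 0 gives Q = 2. min AVC = 24 - 4·2 + 2^2 = 20.
For P < $20 the firm produces nothing.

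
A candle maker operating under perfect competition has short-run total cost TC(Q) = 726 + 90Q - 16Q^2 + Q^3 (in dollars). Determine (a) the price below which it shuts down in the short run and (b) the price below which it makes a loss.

Shutdown price = $26; break-even price = $101

AVC = 90 - 16Q + Q^2; minimized at Q = 8, giving min AVC = $26. That is the shutdown price.
ATC = 726/Q + 90 - 16Q + Q^2. Setting dATC/dQ = −726/Q^2 − 16 + 2Q = 0 gives Q = 11 (since 2·11^3 − 16·11^2 = 726).
min ATC = 726/11 + 90 − 16·11 + 11^2 = $101. That is the break-even price.
Between these two prices the firm operates at a loss; above $101 it earns a profit.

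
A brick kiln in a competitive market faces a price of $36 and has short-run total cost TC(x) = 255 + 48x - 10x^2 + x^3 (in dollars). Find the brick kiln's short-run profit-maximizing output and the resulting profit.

AVC = 48 - 10x + x^2; min AVC = $23 at x = 5. Since P = $36 ≥ min AVC, the firm produces.
With MC = 48 - 20x + 3x^2, P = MC on the upward-sloping part at x* = 6.
TR = 36·6 = 216. TC = 255 + 144 = 399. Profit = 216 − 399 = -$183.
That loss of $183 beats the $255 the firm would lose by shutting down; producing recovers $72 of fixed cost.

Profit = -$183 at x = 6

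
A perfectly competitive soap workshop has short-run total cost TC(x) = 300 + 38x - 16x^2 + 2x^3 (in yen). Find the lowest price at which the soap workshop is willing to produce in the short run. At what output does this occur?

Short-run supply begins at min AVC. From VC = 38x - 16x^2 + 2x^3, AVC = 38 - 16x + 2x^2.
dAVC/dx = -16 + 4x = 0 gives x = 4. min AVC = 38 - 16·4 + 2·4^2 = 6.
For P < ¥6 the firm produces nothing.

¥6 per unit, at x = 4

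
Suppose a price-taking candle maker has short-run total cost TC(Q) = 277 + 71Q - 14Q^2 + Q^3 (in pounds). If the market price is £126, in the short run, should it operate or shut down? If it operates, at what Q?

Produce at Q = 11

From TC, MC = TC'(Q) = 71 - 28Q + 3Q^2 and AVC = VC/Q = 71 - 14Q + Q^2.
AVC is minimized where dAVC/dQ = -14 + 2Q = 0, at Q = 7; min AVC = 71 - 14·7 + 7^2 = £22.
Because £126 ≥ £22, revenue can cover variable cost; the firm operates.
P = MC gives -55 - 28Q + 3Q^2 = 0, with roots -5/3 and 11. Take the larger (rising MC): Q* = 11.
Check: AVC at Q = 11 is £38 ≤ P, so revenue covers variable cost.
Profit = P·Q − TC = 126·11 − 695 = £691.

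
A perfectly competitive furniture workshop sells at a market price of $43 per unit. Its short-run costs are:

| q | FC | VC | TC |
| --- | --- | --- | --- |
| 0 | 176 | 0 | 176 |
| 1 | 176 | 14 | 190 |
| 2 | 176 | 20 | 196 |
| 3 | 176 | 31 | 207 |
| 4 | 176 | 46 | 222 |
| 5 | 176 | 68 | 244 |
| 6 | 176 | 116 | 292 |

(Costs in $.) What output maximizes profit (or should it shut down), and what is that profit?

Compute π = P·q − TC at each output: q=0: -176; q=1: -147; q=2: -110; q=3: -78; q=4: -50; q=5: -29; q=6: -34.
Profit is maximized at q = 5. AVC there is 68/5 = $13.60 ≤ P, so producing beats shutting down (which would give -$176).

q = 5; profit = -$29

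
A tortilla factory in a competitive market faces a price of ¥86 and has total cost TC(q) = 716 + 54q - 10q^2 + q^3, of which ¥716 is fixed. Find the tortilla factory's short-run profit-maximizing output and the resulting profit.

Profit = -¥332 at q = 8

AVC = 54 - 10q + q^2; min AVC = ¥29 at q = 5. Since P = ¥86 ≥ min AVC, the firm produces.
With MC = 54 - 20q + 3q^2, P = MC on the upward-sloping part at q* = 8.
TR = 86·8 = 688. TC = 716 + 304 = 1020. Profit = 688 − 1020 = -¥332.
By producing, the firm covers all variable cost plus ¥384 of fixed cost; shutting down would lose the full ¥716.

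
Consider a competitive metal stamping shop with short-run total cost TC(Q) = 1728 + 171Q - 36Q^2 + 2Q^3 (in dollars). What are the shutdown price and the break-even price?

Shutdown price = min AVC. AVC = 171 - 36Q + 2Q^2, with vertex at Q = 9 and minimum $9.
ATC = 1728/Q + 171 - 36Q + 2Q^2. Setting dATC/dQ = −1728/Q^2 − 36 + 4Q = 0 gives Q = 12 (since 4·12^3 − 36·12^2 = 1728).
min ATC = 1728/12 + 171 − 36·12 + 2·12^2 = $171. That is the break-even price.
Between these two prices the firm operates at a loss; above $171 it earns a profit.

Shutdown price = $9; break-even price = $171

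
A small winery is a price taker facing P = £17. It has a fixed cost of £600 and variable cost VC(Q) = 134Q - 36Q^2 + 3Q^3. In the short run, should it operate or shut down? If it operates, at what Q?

From TC, MC = TC'(Q) = 134 - 72Q + 9Q^2 and AVC = VC/Q = 134 - 36Q + 3Q^2.
The AVC parabola has its vertex at Q = 36/6 = 6, where AVC = 134 - 36·6 + 3·6^2 = £26.
Since P = £17 < min AVC = £26, price fails to cover variable cost at any output.
Best response: produce nothing and absorb the £600 fixed cost.

Shut down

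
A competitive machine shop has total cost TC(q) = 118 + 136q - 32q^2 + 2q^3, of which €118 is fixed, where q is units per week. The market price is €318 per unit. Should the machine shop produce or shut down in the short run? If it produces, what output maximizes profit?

From TC, MC = TC'(q) = 136 - 64q + 6q^2 and AVC = VC/q = 136 - 32q + 2q^2.
AVC is minimized where dAVC/dq = -32 + 4q = 0, at q = 8; min AVC = 136 - 32·8 + 2·8^2 = €8.
P = €318 exceeds min AVC = €8, so the firm stays open.
Set P = MC: 318 = 136 - 64q + 6q^2 → -182 - 64q + 6q^2 = 0. The roots are q = -7/3 and q = 13; the profit-maximizing output is on the rising part of MC, so q* = 13.
Check: AVC at q = 13 is €58 ≤ P, so revenue covers variable cost.
Profit = P·q − TC = 318·13 − 872 = €3262.

Produce at q = 13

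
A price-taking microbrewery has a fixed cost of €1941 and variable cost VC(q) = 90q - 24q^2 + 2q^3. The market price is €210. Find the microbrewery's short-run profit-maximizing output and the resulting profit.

AVC = 90 - 24q + 2q^2 has its minimum €18 at q = 6; price €210 clears that bar, so the firm operates.
With MC = 90 - 48q + 6q^2, P = MC on the upward-sloping part at q* = 10.
TR = 210·10 = 2100. TC = 1941 + 500 = 2441. Profit = 2100 − 2441 = -€341.
Shutting down would mean losing the fixed cost of €1941, so operating at a loss of €341 is better by €1600.

Profit = -€341 at q = 10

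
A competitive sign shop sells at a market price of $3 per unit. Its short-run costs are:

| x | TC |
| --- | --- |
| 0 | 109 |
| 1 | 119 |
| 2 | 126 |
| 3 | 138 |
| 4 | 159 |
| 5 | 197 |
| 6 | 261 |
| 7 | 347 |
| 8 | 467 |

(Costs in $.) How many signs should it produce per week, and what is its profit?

Tabulate TR − TC: x=0: -109; x=1: -116; x=2: -120; x=3: -129; x=4: -147; x=5: -182; x=6: -243; x=7: -326; x=8: -443.
Profit is highest at x = 0. Equivalently, the lowest AVC in the table is 17/2 ≈ $8.50 at x = 2, and P = $3 falls below it — price never covers variable cost, so the firm shuts down and loses only its fixed cost.

x = 0 (shut down); profit = -$109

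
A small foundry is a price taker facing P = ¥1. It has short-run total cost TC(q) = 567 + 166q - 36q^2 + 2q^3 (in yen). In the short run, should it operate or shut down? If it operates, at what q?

From TC, MC = TC'(q) = 166 - 72q + 6q^2 and AVC = VC/q = 166 - 36q + 2q^2.
The AVC parabola has its vertex at q = 36/4 = 9, where AVC = 166 - 36·9 + 2·9^2 = ¥4.
P = ¥1 lies below min AVC = ¥4; no output level covers variable cost.
Shutting down limits the loss to fixed cost, ¥567.

Shut down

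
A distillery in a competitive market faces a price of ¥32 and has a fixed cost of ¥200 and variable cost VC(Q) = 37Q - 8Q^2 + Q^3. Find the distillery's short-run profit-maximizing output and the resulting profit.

Profit = -¥150 at Q = 5

AVC = 37 - 8Q + Q^2; min AVC = ¥21 at Q = 4. Since P = ¥32 ≥ min AVC, the firm produces.
MC = 37 - 16Q + 3Q^2. Setting P = MC and taking the root on the rising branch gives Q* = 5.
TR = 32·5 = 160. TC = 200 + 110 = 310. Profit = 160 − 310 = -¥150.
Shutting down would mean losing the fixed cost of ¥200, so operating at a loss of ¥150 is better by ¥50.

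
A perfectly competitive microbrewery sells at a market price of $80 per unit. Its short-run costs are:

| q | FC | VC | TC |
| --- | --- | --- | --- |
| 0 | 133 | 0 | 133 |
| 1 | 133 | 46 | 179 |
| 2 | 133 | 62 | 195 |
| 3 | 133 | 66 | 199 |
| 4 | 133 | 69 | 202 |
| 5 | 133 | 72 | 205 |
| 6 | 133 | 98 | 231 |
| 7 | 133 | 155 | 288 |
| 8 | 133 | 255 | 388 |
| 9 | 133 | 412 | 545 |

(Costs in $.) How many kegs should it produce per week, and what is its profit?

Profit at each row (π = 80q − TC): q=0: -133; q=1: -99; q=2: -35; q=3: 41; q=4: 118; q=5: 195; q=6: 249; q=7: 272; q=8: 252; q=9: 175.
Profit is maximized at q = 7. AVC there is 155/7 = $22.14 ≤ P, so producing beats shutting down (which would give -$133).

q = 7; profit = $272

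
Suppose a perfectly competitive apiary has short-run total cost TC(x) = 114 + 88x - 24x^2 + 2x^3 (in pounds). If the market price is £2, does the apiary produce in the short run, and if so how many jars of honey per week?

Shut down

From TC, MC = TC'(x) = 88 - 48x + 6x^2 and AVC = VC/x = 88 - 24x + 2x^2.
AVC is minimized where dAVC/dx = -24 + 4x = 0, at x = 6; min AVC = 88 - 24·6 + 2·6^2 = £16.
With P < min AVC (£2 < £16), every unit sold adds to the loss.
Shutting down limits the loss to fixed cost, £114.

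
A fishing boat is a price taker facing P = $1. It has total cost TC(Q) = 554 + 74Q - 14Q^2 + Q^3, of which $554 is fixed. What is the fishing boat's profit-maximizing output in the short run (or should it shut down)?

Strip out fixed cost: VC = 74Q - 14Q^2 + Q^3. Then AVC = 74 - 14Q + Q^2 and MC = 74 - 28Q + 3Q^2.
AVC is minimized where dAVC/dQ = -14 + 2Q = 0, at Q = 7; min AVC = 74 - 14·7 + 7^2 = $25.
Since P = $1 < min AVC = $25, price fails to cover variable cost at any output.
Shutting down limits the loss to fixed cost, $554.

Shut down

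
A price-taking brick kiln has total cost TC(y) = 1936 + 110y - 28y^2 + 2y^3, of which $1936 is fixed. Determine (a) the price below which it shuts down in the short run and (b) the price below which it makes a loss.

Shutdown price = $12; break-even price = $220

AVC = 110 - 28y + 2y^2; minimized at y = 7, giving min AVC = $12. That is the shutdown price.
ATC = 1936/y + 110 - 28y + 2y^2. Setting dATC/dy = −1936/y^2 − 28 + 4y = 0 gives y = 11 (since 4·11^3 − 28·11^2 = 1936).
min ATC = 1936/11 + 110 − 28·11 + 2·11^2 = $220. That is the break-even price.
Between these two prices the firm operates at a loss; above $220 it earns a profit.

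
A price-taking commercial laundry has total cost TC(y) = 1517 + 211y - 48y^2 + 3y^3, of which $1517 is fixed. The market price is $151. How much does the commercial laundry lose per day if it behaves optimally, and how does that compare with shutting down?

AVC = 211 - 48y + 3y^2; min AVC = $19 at y = 8. Since P = $151 ≥ min AVC, the firm produces.
MC = 211 - 96y + 9y^2. Setting P = MC and taking the root on the rising branch gives y* = 10.
TR = 151·10 = 1510. TC = 1517 + 310 = 1827. Profit = 1510 − 1827 = -$317.
By producing, the firm covers all variable cost plus $1200 of fixed cost; shutting down would lose the full $1517.

Profit = -$317 at y = 10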